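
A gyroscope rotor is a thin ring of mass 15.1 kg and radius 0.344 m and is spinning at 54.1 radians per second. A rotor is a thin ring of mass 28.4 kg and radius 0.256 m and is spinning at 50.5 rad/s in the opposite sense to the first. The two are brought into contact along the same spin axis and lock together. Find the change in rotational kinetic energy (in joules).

The coupling torques are internal; angular momentum about the shared axis is conserved.
Moments of inertia: I_A = (15.1)(0.344)² = 1.787 kg·m²; I_B = (28.4)(0.256)² = 1.861 kg·m².
Taking A's sense as positive: L = (1.787)(54.1) − (1.861)(50.5) = 2.678 kg·m²·rad/s.
Combined I = 1.787 + 1.861 = 3.648 kg·m².
ω_f = L / I = 2.678 / 3.648 = 0.7341 rad/s.
KE_i = ½ΣIω² = 4988 J; KE_f = ½(3.648)(0.7341)² = 0.9830 J.

ΔKE ≈ -4990 J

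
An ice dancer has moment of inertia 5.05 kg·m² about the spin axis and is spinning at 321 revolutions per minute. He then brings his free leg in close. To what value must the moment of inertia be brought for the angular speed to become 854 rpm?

No external torque acts about the spin axis, so angular momentum is conserved.
I₂ = I₁ω₁ / ω₂ = (5.05)(321) / (854) = 1.898 kg·m².

I₂ ≈ 1.90 kg·m²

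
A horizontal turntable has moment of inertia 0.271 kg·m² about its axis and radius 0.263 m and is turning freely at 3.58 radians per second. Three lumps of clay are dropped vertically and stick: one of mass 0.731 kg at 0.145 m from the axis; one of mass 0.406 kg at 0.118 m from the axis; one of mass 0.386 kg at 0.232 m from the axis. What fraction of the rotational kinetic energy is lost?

fraction ≈ 0.134

The added mass arrives with no angular momentum about the axis, and any external torque about the axis is negligible, so the system's angular momentum is conserved.
Added inertia Σmr² = (0.731)(0.145)² + (0.406)(0.118)² + (0.386)(0.232)² = 0.04180 kg·m²; I_f = 0.2710 + 0.04180 = 0.3128 kg·m².
ω_f = I_p ω_i / I_f = (0.2710)(3.58) / 0.3128 = 3.102 rad/s.
KE_i = ½(0.2710)(3.580 rad/s)² = 1.737 J; KE_f = ½(0.3128)(3.102)² = 1.505 J.
Fraction lost = 0.1336.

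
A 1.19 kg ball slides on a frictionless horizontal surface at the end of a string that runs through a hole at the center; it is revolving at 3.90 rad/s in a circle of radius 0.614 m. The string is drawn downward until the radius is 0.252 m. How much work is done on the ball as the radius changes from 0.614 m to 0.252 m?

W ≈ 16.8 J

The constraining force is radial, so m r² ω about the center is conserved.
ω₂ = ω₁ (r₁/r₂)² = (3.90)(0.614/0.252)² = 23.15 rad/s.
W = ΔKE = ½m(v₂² − v₁²) = 16.84 J.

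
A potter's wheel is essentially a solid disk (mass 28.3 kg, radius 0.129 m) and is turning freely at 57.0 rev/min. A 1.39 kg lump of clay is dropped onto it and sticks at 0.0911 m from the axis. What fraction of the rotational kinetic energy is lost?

The added mass arrives with no angular momentum about the axis, and any external torque about the axis is negligible, so the system's angular momentum is conserved.
I_p = ½(28.3)(0.129)² = 0.2355 kg·m².
Added inertia Σmr² = (1.39)(0.0911)² = 0.01154 kg·m²; I_f = 0.2355 + 0.01154 = 0.2470 kg·m².
ω_f = I_p ω_i / I_f = (0.2355)(57.0) / 0.2470 = 54.34 rpm.
KE_i = ½(0.2355)(5.969 rad/s)² = 4.195 J; KE_f = ½(0.2470)(5.690)² = 3.999 J.
Fraction lost = 0.04670.

fraction ≈ 0.0467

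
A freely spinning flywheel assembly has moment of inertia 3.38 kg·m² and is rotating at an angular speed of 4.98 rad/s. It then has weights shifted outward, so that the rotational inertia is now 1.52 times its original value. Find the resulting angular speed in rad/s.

ω₂ ≈ 3.28 rad/s

Angular momentum about the spin axis is conserved since the torque about it is zero.
I₂ = 1.52 × 3.38 = 5.138 kg·m².
ω₂ = I₁ω₁ / I₂ = (3.380)(4.98 rad/s) / (5.138) = 3.276 rad/s.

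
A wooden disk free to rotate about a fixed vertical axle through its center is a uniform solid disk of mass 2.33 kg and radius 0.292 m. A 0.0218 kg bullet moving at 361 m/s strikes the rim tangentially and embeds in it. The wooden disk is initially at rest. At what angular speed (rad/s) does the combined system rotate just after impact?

The axle reaction passes through the axle and exerts no torque about it; angular momentum about the axle is conserved through the impact.
I_p = ½(2.33)(0.292)² = 0.09933 kg·m². Taking the sense of the bullet's angular momentum as positive, L_{bullet} = m v R = (0.0218)(361)(0.292) = 2.298 kg·m²/s.
L_i = 0 + 2.298 = 2.298 kg·m²/s.
After sticking, I_f = I_p + m R² = 0.09933 + (0.0218)(0.292)² = 0.1012 kg·m².
ω_f = L_i / I_f = 2.298 / 0.1012 = 22.71 rad/s.

|ω_f| ≈ 22.7 rad/s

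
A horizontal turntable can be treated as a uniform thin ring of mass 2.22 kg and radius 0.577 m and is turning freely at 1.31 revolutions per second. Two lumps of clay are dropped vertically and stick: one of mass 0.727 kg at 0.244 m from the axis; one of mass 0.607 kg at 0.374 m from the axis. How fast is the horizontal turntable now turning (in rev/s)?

ω_f ≈ 1.12 rev/s

No external torque acts about the axis; L_before = L_after.
I_p = (2.22)(0.577)² = 0.7391 kg·m².
Added inertia Σmr² = (0.727)(0.244)² + (0.607)(0.374)² = 0.1282 kg·m²; I_f = 0.7391 + 0.1282 = 0.8673 kg·m².
ω_f = I_p ω_i / I_f = (0.7391)(1.31) / 0.8673 = 1.116 rev/s.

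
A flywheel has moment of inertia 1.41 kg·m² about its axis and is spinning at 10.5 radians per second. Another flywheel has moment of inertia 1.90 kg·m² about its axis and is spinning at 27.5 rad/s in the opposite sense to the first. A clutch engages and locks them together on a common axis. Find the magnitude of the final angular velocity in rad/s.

The coupling torques are internal; angular momentum about the shared axis is conserved.
Taking A's sense as positive: L = (1.410)(10.5) − (1.900)(27.5) = -37.45 kg·m²·rad/s.
Combined I = 1.410 + 1.900 = 3.310 kg·m².
ω_f = L / I = -37.45 / 3.310 = -11.31 rad/s.

|ω_f| ≈ 11.3 rad/s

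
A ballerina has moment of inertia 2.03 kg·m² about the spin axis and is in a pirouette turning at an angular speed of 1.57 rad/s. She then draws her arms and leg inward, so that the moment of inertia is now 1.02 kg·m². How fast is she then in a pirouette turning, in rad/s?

ω₂ ≈ 3.12 rad/s

No external torque acts about the spin axis, so angular momentum is conserved.
ω₂ = I₁ω₁ / I₂ = (2.030)(1.57 rad/s) / (1.020) = 3.125 rad/s.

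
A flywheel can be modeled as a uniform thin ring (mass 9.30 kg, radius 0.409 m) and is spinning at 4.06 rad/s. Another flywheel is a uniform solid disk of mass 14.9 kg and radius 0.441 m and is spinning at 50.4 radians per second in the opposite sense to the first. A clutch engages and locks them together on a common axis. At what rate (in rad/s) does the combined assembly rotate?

No external torque acts about the common axis, so total angular momentum is conserved.
Moments of inertia: I_A = (9.30)(0.409)² = 1.556 kg·m²; I_B = ½(14.9)(0.441)² = 1.449 kg·m².
Taking A's sense as positive: L = (1.556)(4.06) − (1.449)(50.4) = -66.71 kg·m²·rad/s.
Combined I = 1.556 + 1.449 = 3.005 kg·m².
ω_f = L / I = -66.71 / 3.005 = -22.20 rad/s.

|ω_f| ≈ 22.2 rad/s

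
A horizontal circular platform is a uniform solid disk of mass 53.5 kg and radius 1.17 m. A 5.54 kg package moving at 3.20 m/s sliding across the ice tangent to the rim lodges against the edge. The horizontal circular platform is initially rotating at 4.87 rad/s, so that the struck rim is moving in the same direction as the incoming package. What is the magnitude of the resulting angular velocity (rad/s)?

About the central axle the impulsive forces during the collision are internal, so angular momentum about that axis is conserved.
I_p = ½(53.5)(1.17)² = 36.62 kg·m². Taking the sense of the package's angular momentum as positive, L_{package} = m v R = (5.54)(3.20)(1.17) = 20.74 kg·m²/s.
L_i = +I_p ω_p + m v R = +(36.62)(4.87) + 20.74 = 199.1 kg·m²/s.
After sticking, I_f = I_p + m R² = 36.62 + (5.54)(1.17)² = 44.20 kg·m².
ω_f = L_i / I_f = 199.1 / 44.20 = 4.504 rad/s.

|ω_f| ≈ 4.50 rad/s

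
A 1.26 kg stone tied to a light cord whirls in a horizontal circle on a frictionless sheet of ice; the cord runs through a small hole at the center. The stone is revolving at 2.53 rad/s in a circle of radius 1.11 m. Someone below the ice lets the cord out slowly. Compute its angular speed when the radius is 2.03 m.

No torque about the axis ⇒ m r₁² ω₁ = m r₂² ω₂.
ω₂ = ω₁ (r₁/r₂)² = (2.53)(1.11/2.03)² = 0.7564 rad/s.

ω₂ ≈ 0.756 rad/s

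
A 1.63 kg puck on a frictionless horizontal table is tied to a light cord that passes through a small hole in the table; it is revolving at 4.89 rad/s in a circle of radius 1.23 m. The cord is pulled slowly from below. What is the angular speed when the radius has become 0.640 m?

ω₂ ≈ 18.1 rad/s

No torque about the axis ⇒ m r₁² ω₁ = m r₂² ω₂.
ω₂ = ω₁ (r₁/r₂)² = (4.89)(1.23/0.640)² = 18.06 rad/s.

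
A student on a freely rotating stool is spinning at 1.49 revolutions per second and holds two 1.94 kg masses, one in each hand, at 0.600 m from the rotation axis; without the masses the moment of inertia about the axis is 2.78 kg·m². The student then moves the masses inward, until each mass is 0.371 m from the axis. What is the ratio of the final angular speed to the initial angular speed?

ω₂/ω₁ ≈ 1.26

Angular momentum about the spin axis is conserved since the torque about it is zero.
I₁ = 2.78 + 2(1.94)(0.600)² = 4.177 kg·m²; I₂ = 2.78 + 2(1.94)(0.371)² = 3.314 kg·m².
ω₂/ω₁ = I₁/I₂ = 4.177 / 3.314 = 1.260.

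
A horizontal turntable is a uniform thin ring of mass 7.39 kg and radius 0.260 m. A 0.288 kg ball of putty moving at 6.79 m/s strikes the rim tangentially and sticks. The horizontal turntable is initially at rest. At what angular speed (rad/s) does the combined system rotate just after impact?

The axle reaction passes through the axle and exerts no torque about it; angular momentum about the axle is conserved through the impact.
I_p = (7.39)(0.260)² = 0.4996 kg·m². Taking the sense of the ball of putty's angular momentum as positive, L_{ball} = m v R = (0.288)(6.79)(0.260) = 0.5084 kg·m²/s.
L_i = 0 + 0.5084 = 0.5084 kg·m²/s.
After sticking, I_f = I_p + m R² = 0.4996 + (0.288)(0.260)² = 0.5190 kg·m².
ω_f = L_i / I_f = 0.5084 / 0.5190 = 0.9796 rad/s.

|ω_f| ≈ 0.980 rad/s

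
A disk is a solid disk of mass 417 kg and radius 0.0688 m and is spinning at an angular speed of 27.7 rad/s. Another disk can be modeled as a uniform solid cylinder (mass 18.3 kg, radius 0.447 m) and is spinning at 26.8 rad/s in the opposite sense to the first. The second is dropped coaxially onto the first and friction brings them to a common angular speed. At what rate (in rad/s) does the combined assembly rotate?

|ω_f| ≈ 7.69 rad/s

The coupling torques are internal; angular momentum about the shared axis is conserved.
Moments of inertia: I_A = ½(417)(0.0688)² = 0.9869 kg·m²; I_B = ½(18.3)(0.447)² = 1.828 kg·m².
Taking A's sense as positive: L = (0.9869)(27.7) − (1.828)(26.8) = -21.66 kg·m²·rad/s.
Combined I = 0.9869 + 1.828 = 2.815 kg·m².
ω_f = L / I = -21.66 / 2.815 = -7.694 rad/s.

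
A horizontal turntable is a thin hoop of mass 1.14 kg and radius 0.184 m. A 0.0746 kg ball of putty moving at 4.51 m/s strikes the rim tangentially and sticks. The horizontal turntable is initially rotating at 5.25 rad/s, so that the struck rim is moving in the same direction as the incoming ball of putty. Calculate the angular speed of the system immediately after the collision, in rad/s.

The axle reaction passes through the axle and exerts no torque about it; angular momentum about the axle is conserved through the impact.
I_p = (1.14)(0.184)² = 0.03860 kg·m². Taking the sense of the ball of putty's angular momentum as positive, L_{ball} = m v R = (0.0746)(4.51)(0.184) = 0.06191 kg·m²/s.
L_i = +I_p ω_p + m v R = +(0.03860)(5.25) + 0.06191 = 0.2645 kg·m²/s.
After sticking, I_f = I_p + m R² = 0.03860 + (0.0746)(0.184)² = 0.04112 kg·m².
ω_f = L_i / I_f = 0.2645 / 0.04112 = 6.433 rad/s.

|ω_f| ≈ 6.43 rad/s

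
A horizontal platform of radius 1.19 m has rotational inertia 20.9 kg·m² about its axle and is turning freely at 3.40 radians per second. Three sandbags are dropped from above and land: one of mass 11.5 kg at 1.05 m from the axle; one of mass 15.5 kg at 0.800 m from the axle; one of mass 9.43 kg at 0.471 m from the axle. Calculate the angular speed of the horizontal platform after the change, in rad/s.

ω_f ≈ 1.56 rad/s

The added mass arrives with no angular momentum about the axle, and any external torque about the axle is negligible, so the system's angular momentum is conserved.
Added inertia Σmr² = (11.5)(1.05)² + (15.5)(0.800)² + (9.43)(0.471)² = 24.69 kg·m²; I_f = 20.90 + 24.69 = 45.59 kg·m².
ω_f = I_p ω_i / I_f = (20.90)(3.40) / 45.59 = 1.559 rad/s.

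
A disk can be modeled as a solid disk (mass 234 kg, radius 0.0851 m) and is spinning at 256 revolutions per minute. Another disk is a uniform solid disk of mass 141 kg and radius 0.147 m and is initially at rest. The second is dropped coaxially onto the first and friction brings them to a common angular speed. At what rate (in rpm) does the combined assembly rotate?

|ω_f| ≈ 91.5 rpm

The coupling torques are internal; angular momentum about the shared axis is conserved.
Moments of inertia: I_A = ½(234)(0.0851)² = 0.8473 kg·m²; I_B = ½(141)(0.147)² = 1.523 kg·m².
Taking A's sense as positive: L = (0.8473)(256) = 216.9 kg·m²·rpm.
Combined I = 0.8473 + 1.523 = 2.371 kg·m².
ω_f = L / I = 216.9 / 2.371 = 91.50 rpm.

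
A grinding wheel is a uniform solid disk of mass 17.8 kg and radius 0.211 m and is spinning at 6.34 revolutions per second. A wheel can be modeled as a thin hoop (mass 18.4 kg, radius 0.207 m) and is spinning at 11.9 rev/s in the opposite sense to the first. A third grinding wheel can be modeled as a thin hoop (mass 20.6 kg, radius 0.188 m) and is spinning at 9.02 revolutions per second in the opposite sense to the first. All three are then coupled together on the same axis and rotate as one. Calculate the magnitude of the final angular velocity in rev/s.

|ω_f| ≈ 7.03 rev/s

The coupling torques are internal; angular momentum about the shared axis is conserved.
Moments of inertia: I_A = ½(17.8)(0.211)² = 0.3962 kg·m²; I_B = (18.4)(0.207)² = 0.7884 kg·m²; I_C = (20.6)(0.188)² = 0.7281 kg·m².
Taking A's sense as positive: L = (0.3962)(6.34) − (0.7884)(11.9) − (0.7281)(9.02) = -13.44 kg·m²·rev/s.
Combined I = 0.3962 + 0.7884 + 0.7281 = 1.913 kg·m².
ω_f = L / I = -13.44 / 1.913 = -7.025 rev/s.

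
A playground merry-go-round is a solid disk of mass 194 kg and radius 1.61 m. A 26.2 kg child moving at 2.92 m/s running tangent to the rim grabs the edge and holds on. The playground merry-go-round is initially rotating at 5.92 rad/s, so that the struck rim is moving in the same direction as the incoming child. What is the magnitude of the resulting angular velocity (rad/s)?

The axle reaction passes through the axle and exerts no torque about it; angular momentum about the axle is conserved through the impact.
I_p = ½(194)(1.61)² = 251.4 kg·m². Taking the sense of the child's angular momentum as positive, L_{child} = m v R = (26.2)(2.92)(1.61) = 123.2 kg·m²/s.
L_i = +I_p ω_p + m v R = +(251.4)(5.92) + 123.2 = 1612 kg·m²/s.
After sticking, I_f = I_p + m R² = 251.4 + (26.2)(1.61)² = 319.3 kg·m².
ω_f = L_i / I_f = 1612 / 319.3 = 5.047 rad/s.

|ω_f| ≈ 5.05 rad/s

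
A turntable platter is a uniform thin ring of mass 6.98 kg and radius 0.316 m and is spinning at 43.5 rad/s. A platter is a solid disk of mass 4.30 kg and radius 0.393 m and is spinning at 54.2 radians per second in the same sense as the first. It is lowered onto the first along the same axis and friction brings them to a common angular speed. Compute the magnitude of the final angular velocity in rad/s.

|ω_f| ≈ 47.0 rad/s

No external torque acts about the common axis, so total angular momentum is conserved.
Moments of inertia: I_A = (6.98)(0.316)² = 0.6970 kg·m²; I_B = ½(4.30)(0.393)² = 0.3321 kg·m².
Taking A's sense as positive: L = (0.6970)(43.5) + (0.3321)(54.2) = 48.32 kg·m²·rad/s.
Combined I = 0.6970 + 0.3321 = 1.029 kg·m².
ω_f = L / I = 48.32 / 1.029 = 46.95 rad/s.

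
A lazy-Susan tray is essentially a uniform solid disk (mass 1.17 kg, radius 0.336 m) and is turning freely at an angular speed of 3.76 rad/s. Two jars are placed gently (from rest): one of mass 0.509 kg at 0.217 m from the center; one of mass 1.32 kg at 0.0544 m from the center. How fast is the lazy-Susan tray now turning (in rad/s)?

The added mass arrives with no angular momentum about the center, and any external torque about the center is negligible, so the system's angular momentum is conserved.
I_p = ½(1.17)(0.336)² = 0.06604 kg·m².
Added inertia Σmr² = (0.509)(0.217)² + (1.32)(0.0544)² = 0.02787 kg·m²; I_f = 0.06604 + 0.02787 = 0.09392 kg·m².
ω_f = I_p ω_i / I_f = (0.06604)(3.76) / 0.09392 = 2.644 rad/s.

ω_f ≈ 2.64 rad/s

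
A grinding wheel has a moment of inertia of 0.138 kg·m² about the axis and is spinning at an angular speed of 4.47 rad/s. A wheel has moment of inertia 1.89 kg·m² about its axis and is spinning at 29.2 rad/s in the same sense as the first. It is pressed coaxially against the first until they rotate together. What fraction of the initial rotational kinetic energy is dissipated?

No external torque acts about the common axis, so total angular momentum is conserved.
Taking A's sense as positive: L = (0.1380)(4.47) + (1.890)(29.2) = 55.80 kg·m²·rad/s.
Combined I = 0.1380 + 1.890 = 2.028 kg·m².
ω_f = L / I = 55.80 / 2.028 = 27.52 rad/s.
KE_i = ½ΣIω² = 807.1 J; KE_f = ½(2.028)(27.52)² = 767.8 J.
Fraction dissipated = (KE_i − KE_f)/KE_i = 0.04872.

fraction ≈ 0.0487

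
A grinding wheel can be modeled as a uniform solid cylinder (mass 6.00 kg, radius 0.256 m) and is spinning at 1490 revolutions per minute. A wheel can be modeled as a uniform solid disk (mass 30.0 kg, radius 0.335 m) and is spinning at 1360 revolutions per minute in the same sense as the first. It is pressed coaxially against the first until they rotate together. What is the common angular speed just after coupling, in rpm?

The coupling torques are internal; angular momentum about the shared axis is conserved.
Moments of inertia: I_A = ½(6.00)(0.256)² = 0.1966 kg·m²; I_B = ½(30.0)(0.335)² = 1.683 kg·m².
Taking A's sense as positive: L = (0.1966)(1490) + (1.683)(1360) = 2582 kg·m²·rpm.
Combined I = 0.1966 + 1.683 = 1.880 kg·m².
ω_f = L / I = 2582 / 1.880 = 1374 rpm.

|ω_f| ≈ 1370 rpm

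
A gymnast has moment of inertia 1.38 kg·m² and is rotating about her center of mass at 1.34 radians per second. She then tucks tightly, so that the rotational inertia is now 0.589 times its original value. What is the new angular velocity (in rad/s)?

No external torque acts about the spin axis, so angular momentum is conserved.
I₂ = 0.589 × 1.38 = 0.8128 kg·m².
ω₂ = I₁ω₁ / I₂ = (1.380)(1.34 rad/s) / (0.8128) = 2.275 rad/s.

ω₂ ≈ 2.28 rad/s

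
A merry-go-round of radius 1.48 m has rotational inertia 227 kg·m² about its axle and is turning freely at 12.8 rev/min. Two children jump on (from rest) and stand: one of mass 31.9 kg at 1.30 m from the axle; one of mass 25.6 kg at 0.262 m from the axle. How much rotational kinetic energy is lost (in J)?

No external torque acts about the axle; L_before = L_after.
Added inertia Σmr² = (31.9)(1.30)² + (25.6)(0.262)² = 55.67 kg·m²; I_f = 227.0 + 55.67 = 282.7 kg·m².
ω_f = I_p ω_i / I_f = (227.0)(12.8) / 282.7 = 10.28 rpm.
KE_i = ½(227.0)(1.340 rad/s)² = 203.9 J; KE_f = ½(282.7)(1.076)² = 163.8 J.

energy lost ≈ 40.2 J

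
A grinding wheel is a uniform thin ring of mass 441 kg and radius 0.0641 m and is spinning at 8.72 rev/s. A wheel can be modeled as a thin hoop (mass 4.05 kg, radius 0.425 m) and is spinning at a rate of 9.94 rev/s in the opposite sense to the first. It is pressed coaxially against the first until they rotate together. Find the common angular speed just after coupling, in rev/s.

|ω_f| ≈ 3.35 rev/s

The coupling torques are internal; angular momentum about the shared axis is conserved.
Moments of inertia: I_A = (441)(0.0641)² = 1.812 kg·m²; I_B = (4.05)(0.425)² = 0.7315 kg·m².
Taking A's sense as positive: L = (1.812)(8.72) − (0.7315)(9.94) = 8.529 kg·m²·rev/s.
Combined I = 1.812 + 0.7315 = 2.544 kg·m².
ω_f = L / I = 8.529 / 2.544 = 3.353 rev/s.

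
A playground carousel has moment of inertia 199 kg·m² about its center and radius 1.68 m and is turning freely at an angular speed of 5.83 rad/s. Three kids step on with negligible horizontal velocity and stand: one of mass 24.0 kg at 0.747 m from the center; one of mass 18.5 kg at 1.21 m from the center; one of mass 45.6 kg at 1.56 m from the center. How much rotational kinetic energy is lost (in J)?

energy lost ≈ 1460 J

No external torque acts about the center; L_before = L_after.
Added inertia Σmr² = (24.0)(0.747)² + (18.5)(1.21)² + (45.6)(1.56)² = 151.5 kg·m²; I_f = 199.0 + 151.5 = 350.5 kg·m².
ω_f = I_p ω_i / I_f = (199.0)(5.83) / 350.5 = 3.311 rad/s.
KE_i = ½(199.0)(5.830 rad/s)² = 3382 J; KE_f = ½(350.5)(3.311)² = 1920 J.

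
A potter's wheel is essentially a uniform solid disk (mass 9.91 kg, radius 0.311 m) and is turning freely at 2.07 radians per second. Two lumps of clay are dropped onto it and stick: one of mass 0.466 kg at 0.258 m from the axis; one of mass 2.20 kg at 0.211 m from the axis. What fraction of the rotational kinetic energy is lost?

fraction ≈ 0.212

The added mass arrives with no angular momentum about the axis, and any external torque about the axis is negligible, so the system's angular momentum is conserved.
I_p = ½(9.91)(0.311)² = 0.4793 kg·m².
Added inertia Σmr² = (0.466)(0.258)² + (2.20)(0.211)² = 0.1290 kg·m²; I_f = 0.4793 + 0.1290 = 0.6082 kg·m².
ω_f = I_p ω_i / I_f = (0.4793)(2.07) / 0.6082 = 1.631 rad/s.
KE_i = ½(0.4793)(2.070 rad/s)² = 1.027 J; KE_f = ½(0.6082)(1.631)² = 0.8091 J.
Fraction lost = 0.2120.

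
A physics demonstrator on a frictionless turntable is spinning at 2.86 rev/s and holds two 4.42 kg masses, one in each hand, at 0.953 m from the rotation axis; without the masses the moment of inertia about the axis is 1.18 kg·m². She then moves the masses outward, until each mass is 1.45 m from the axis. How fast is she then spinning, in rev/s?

ω₂ ≈ 1.33 rev/s

With no external torque about the axis, L is conserved: I₁ω₁ = I₂ω₂.
I₁ = 1.18 + 2(4.42)(0.953)² = 9.209 kg·m²; I₂ = 1.18 + 2(4.42)(1.45)² = 19.77 kg·m².
ω₂ = I₁ω₁ / I₂ = (9.209)(2.86 rev/s) / (19.77) = 1.332 rev/s.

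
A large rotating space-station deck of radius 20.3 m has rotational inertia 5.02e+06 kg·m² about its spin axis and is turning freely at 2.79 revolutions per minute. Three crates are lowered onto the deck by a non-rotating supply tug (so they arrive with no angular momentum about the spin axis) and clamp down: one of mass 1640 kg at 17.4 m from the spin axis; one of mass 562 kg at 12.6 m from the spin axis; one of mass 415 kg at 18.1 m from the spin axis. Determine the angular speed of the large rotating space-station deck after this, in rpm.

ω_f ≈ 2.44 rpm

No external torque acts about the spin axis; L_before = L_after.
Added inertia Σmr² = (1640)(17.4)² + (562)(12.6)² + (415)(18.1)² = 7.217e+05 kg·m²; I_f = 5.020e+06 + 7.217e+05 = 5.742e+06 kg·m².
ω_f = I_p ω_i / I_f = (5.020e+06)(2.79) / 5.742e+06 = 2.439 rpm.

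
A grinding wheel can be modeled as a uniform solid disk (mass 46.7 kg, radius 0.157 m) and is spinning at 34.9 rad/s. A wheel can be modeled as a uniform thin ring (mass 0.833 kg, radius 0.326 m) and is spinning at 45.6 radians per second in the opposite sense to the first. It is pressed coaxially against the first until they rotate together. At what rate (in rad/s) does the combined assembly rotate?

|ω_f| ≈ 24.2 rad/s

No external torque acts about the common axis, so total angular momentum is conserved.
Moments of inertia: I_A = ½(46.7)(0.157)² = 0.5756 kg·m²; I_B = (0.833)(0.326)² = 0.08853 kg·m².
Taking A's sense as positive: L = (0.5756)(34.9) − (0.08853)(45.6) = 16.05 kg·m²·rad/s.
Combined I = 0.5756 + 0.08853 = 0.6641 kg·m².
ω_f = L / I = 16.05 / 0.6641 = 24.17 rad/s.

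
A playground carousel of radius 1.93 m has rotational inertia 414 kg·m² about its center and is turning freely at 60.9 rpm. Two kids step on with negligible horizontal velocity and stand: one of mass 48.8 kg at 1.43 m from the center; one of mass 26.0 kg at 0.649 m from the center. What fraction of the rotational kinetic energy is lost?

fraction ≈ 0.211

No external torque acts about the center; L_before = L_after.
Added inertia Σmr² = (48.8)(1.43)² + (26.0)(0.649)² = 110.7 kg·m²; I_f = 414.0 + 110.7 = 524.7 kg·m².
ω_f = I_p ω_i / I_f = (414.0)(60.9) / 524.7 = 48.05 rpm.
KE_i = ½(414.0)(6.377 rad/s)² = 8419 J; KE_f = ½(524.7)(5.032)² = 6642 J.
Fraction lost = 0.2110.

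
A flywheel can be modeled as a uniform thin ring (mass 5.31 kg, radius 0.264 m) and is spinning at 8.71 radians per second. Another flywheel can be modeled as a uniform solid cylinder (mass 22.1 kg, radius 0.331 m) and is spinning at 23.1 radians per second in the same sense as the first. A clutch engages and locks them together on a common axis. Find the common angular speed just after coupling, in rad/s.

|ω_f| ≈ 19.7 rad/s

The coupling torques are internal; angular momentum about the shared axis is conserved.
Moments of inertia: I_A = (5.31)(0.264)² = 0.3701 kg·m²; I_B = ½(22.1)(0.331)² = 1.211 kg·m².
Taking A's sense as positive: L = (0.3701)(8.71) + (1.211)(23.1) = 31.19 kg·m²·rad/s.
Combined I = 0.3701 + 1.211 = 1.581 kg·m².
ω_f = L / I = 31.19 / 1.581 = 19.73 rad/s.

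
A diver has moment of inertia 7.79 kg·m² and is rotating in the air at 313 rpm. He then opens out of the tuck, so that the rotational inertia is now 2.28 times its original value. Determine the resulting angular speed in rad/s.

ω₂ ≈ 14.4 rad/s

With no external torque about the axis, L is conserved: I₁ω₁ = I₂ω₂.
I₂ = 2.28 × 7.79 = 17.76 kg·m².
ω₂ = I₁ω₁ / I₂ = (7.790)(313 rpm) / (17.76) = 137.3 rpm = 14.38 rad/s.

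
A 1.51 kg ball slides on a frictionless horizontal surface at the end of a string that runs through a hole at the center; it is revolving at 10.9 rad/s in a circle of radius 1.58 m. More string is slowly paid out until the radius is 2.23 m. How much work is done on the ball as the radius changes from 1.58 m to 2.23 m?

No torque about the axis ⇒ m r₁² ω₁ = m r₂² ω₂.
ω₂ = ω₁ (r₁/r₂)² = (10.9)(1.58/2.23)² = 5.472 rad/s.
W = ΔKE = ½m(v₂² − v₁²) = -111.5 J.

W ≈ -112 J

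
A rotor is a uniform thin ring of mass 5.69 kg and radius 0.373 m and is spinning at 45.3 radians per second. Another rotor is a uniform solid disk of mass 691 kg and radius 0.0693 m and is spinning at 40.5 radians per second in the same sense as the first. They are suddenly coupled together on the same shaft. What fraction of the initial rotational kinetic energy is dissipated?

fraction ≈ 0.00284

No external torque acts about the common axis, so total angular momentum is conserved.
Moments of inertia: I_A = (5.69)(0.373)² = 0.7916 kg·m²; I_B = ½(691)(0.0693)² = 1.659 kg·m².
Taking A's sense as positive: L = (0.7916)(45.3) + (1.659)(40.5) = 103.1 kg·m²·rad/s.
Combined I = 0.7916 + 1.659 = 2.451 kg·m².
ω_f = L / I = 103.1 / 2.451 = 42.05 rad/s.
KE_i = ½ΣIω² = 2173 J; KE_f = ½(2.451)(42.05)² = 2167 J.
Fraction dissipated = (KE_i − KE_f)/KE_i = 0.002841.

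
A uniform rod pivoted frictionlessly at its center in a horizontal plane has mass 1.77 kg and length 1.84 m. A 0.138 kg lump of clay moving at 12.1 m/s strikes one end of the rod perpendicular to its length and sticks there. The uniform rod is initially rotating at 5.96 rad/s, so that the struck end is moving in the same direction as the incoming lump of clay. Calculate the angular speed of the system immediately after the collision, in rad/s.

The axle reaction passes through the pivot and exerts no torque about it; angular momentum about the pivot is conserved through the impact.
I_p = (1/12)(1.77)(1.84)² = 0.4994 kg·m². Taking the sense of the lump of clay's angular momentum as positive, L_{lump} = m v R = (0.138)(12.1)(1.84/2) = 1.536 kg·m²/s.
L_i = +I_p ω_p + m v R = +(0.4994)(5.96) + 1.536 = 4.512 kg·m²/s.
After sticking, I_f = I_p + m R² = 0.4994 + (0.138)(1.84/2)² = 0.6162 kg·m².
ω_f = L_i / I_f = 4.512 / 0.6162 = 7.323 rad/s.

|ω_f| ≈ 7.32 rad/s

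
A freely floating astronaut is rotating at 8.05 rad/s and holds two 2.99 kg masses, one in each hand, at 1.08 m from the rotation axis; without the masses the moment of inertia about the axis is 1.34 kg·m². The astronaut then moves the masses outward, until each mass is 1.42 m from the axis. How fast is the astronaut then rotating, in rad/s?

ω₂ ≈ 5.00 rad/s

With no external torque about the axis, L is conserved: I₁ω₁ = I₂ω₂.
I₁ = 1.34 + 2(2.99)(1.08)² = 8.315 kg·m²; I₂ = 1.34 + 2(2.99)(1.42)² = 13.40 kg·m².
ω₂ = I₁ω₁ / I₂ = (8.315)(8.05 rad/s) / (13.40) = 4.996 rad/s.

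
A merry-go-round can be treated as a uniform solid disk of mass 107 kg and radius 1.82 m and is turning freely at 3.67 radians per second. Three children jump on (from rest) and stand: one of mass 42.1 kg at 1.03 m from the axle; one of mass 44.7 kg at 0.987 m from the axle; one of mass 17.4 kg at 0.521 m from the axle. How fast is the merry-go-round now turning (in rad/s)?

No external torque acts about the axle; L_before = L_after.
I_p = ½(107)(1.82)² = 177.2 kg·m².
Added inertia Σmr² = (42.1)(1.03)² + (44.7)(0.987)² + (17.4)(0.521)² = 92.93 kg·m²; I_f = 177.2 + 92.93 = 270.1 kg·m².
ω_f = I_p ω_i / I_f = (177.2)(3.67) / 270.1 = 2.407 rad/s.

ω_f ≈ 2.41 rad/s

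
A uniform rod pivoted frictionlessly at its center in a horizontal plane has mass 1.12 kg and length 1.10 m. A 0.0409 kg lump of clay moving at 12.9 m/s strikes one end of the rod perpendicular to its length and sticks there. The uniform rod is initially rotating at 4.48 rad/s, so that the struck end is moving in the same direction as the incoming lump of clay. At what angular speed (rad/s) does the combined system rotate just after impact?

|ω_f| ≈ 6.35 rad/s

About the pivot the impulsive forces during the collision are internal, so angular momentum about that axis is conserved.
I_p = (1/12)(1.12)(1.10)² = 0.1129 kg·m². Taking the sense of the lump of clay's angular momentum as positive, L_{lump} = m v R = (0.0409)(12.9)(1.10/2) = 0.2902 kg·m²/s.
L_i = +I_p ω_p + m v R = +(0.1129)(4.48) + 0.2902 = 0.7961 kg·m²/s.
After sticking, I_f = I_p + m R² = 0.1129 + (0.0409)(1.10/2)² = 0.1253 kg·m².
ω_f = L_i / I_f = 0.7961 / 0.1253 = 6.353 rad/s.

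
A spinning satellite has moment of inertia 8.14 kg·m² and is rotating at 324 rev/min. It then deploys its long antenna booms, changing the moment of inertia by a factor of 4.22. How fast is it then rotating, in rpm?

ω₂ ≈ 76.8 rpm

No external torque acts about the spin axis, so angular momentum is conserved.
I₂ = 4.22 × 8.14 = 34.35 kg·m².
ω₂ = I₁ω₁ / I₂ = (8.140)(324 rpm) / (34.35) = 76.78 rpm.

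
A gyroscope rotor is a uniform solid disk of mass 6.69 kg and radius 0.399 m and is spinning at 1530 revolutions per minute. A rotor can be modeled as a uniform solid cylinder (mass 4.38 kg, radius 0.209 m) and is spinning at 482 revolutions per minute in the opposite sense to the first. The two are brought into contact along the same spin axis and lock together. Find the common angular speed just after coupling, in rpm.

No external torque acts about the common axis, so total angular momentum is conserved.
Moments of inertia: I_A = ½(6.69)(0.399)² = 0.5325 kg·m²; I_B = ½(4.38)(0.209)² = 0.09566 kg·m².
Taking A's sense as positive: L = (0.5325)(1530) − (0.09566)(482) = 768.7 kg·m²·rpm.
Combined I = 0.5325 + 0.09566 = 0.6282 kg·m².
ω_f = L / I = 768.7 / 0.6282 = 1224 rpm.

|ω_f| ≈ 1220 rpm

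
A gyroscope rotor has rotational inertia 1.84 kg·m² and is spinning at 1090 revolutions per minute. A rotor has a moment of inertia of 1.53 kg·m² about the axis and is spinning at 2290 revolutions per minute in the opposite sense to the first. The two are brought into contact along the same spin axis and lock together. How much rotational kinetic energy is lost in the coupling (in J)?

The coupling torques are internal; angular momentum about the shared axis is conserved.
Taking A's sense as positive: L = (1.840)(1090) − (1.530)(2290) = -1498 kg·m²·rpm.
Combined I = 1.840 + 1.530 = 3.370 kg·m².
ω_f = L / I = -1498 / 3.370 = -444.5 rpm.
KE_i = ½ΣIω² = 55980 J; KE_f = ½(3.370)(46.55)² = 3652 J.

ΔKE lost ≈ 52300 J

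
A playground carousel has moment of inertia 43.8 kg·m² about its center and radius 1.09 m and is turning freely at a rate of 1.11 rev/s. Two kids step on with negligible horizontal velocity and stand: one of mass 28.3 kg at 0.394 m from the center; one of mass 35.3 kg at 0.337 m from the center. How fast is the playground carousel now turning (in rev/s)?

The added mass arrives with no angular momentum about the center, and any external torque about the center is negligible, so the system's angular momentum is conserved.
Added inertia Σmr² = (28.3)(0.394)² + (35.3)(0.337)² = 8.402 kg·m²; I_f = 43.80 + 8.402 = 52.20 kg·m².
ω_f = I_p ω_i / I_f = (43.80)(1.11) / 52.20 = 0.9313 rev/s.

ω_f ≈ 0.931 rev/s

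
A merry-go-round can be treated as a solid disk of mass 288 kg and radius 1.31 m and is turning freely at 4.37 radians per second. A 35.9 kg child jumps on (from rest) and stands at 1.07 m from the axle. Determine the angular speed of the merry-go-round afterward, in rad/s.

The added mass arrives with no angular momentum about the axle, and any external torque about the axle is negligible, so the system's angular momentum is conserved.
I_p = ½(288)(1.31)² = 247.1 kg·m².
Added inertia Σmr² = (35.9)(1.07)² = 41.10 kg·m²; I_f = 247.1 + 41.10 = 288.2 kg·m².
ω_f = I_p ω_i / I_f = (247.1)(4.37) / 288.2 = 3.747 rad/s.

ω_f ≈ 3.75 rad/s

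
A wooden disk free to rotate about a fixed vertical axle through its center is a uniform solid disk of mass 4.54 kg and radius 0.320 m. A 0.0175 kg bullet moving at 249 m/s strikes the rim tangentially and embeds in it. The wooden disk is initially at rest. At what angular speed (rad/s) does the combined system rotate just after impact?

|ω_f| ≈ 5.95 rad/s

The axle reaction passes through the axle and exerts no torque about it; angular momentum about the axle is conserved through the impact.
I_p = ½(4.54)(0.320)² = 0.2324 kg·m². Taking the sense of the bullet's angular momentum as positive, L_{bullet} = m v R = (0.0175)(249)(0.320) = 1.394 kg·m²/s.
L_i = 0 + 1.394 = 1.394 kg·m²/s.
After sticking, I_f = I_p + m R² = 0.2324 + (0.0175)(0.320)² = 0.2342 kg·m².
ω_f = L_i / I_f = 1.394 / 0.2342 = 5.953 rad/s.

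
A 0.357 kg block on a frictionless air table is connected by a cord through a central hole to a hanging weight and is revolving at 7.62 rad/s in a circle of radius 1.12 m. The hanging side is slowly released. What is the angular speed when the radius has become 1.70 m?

ω₂ ≈ 3.31 rad/s

No torque about the axis ⇒ m r₁² ω₁ = m r₂² ω₂.
ω₂ = ω₁ (r₁/r₂)² = (7.62)(1.12/1.70)² = 3.307 rad/s.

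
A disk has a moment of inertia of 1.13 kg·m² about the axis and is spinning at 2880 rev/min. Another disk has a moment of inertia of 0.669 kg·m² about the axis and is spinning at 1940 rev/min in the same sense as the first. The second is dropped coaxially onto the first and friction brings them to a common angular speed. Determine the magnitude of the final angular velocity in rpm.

The coupling torques are internal; angular momentum about the shared axis is conserved.
Taking A's sense as positive: L = (1.130)(2880) + (0.6690)(1940) = 4552 kg·m²·rpm.
Combined I = 1.130 + 0.6690 = 1.799 kg·m².
ω_f = L / I = 4552 / 1.799 = 2530 rpm.

|ω_f| ≈ 2530 rpm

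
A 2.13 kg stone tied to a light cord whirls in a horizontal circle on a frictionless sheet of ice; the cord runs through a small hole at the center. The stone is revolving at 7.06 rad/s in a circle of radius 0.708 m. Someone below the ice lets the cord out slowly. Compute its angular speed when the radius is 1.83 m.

ω₂ ≈ 1.06 rad/s

The constraining force is radial, so m r² ω about the center is conserved.
ω₂ = ω₁ (r₁/r₂)² = (7.06)(0.708/1.83)² = 1.057 rad/s.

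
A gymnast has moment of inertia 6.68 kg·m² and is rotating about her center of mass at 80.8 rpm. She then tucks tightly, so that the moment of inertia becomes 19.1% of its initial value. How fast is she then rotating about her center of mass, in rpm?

ω₂ ≈ 423 rpm

Angular momentum about the spin axis is conserved since the torque about it is zero.
I₂ = 0.191 × 6.68 = 1.276 kg·m².
ω₂ = I₁ω₁ / I₂ = (6.680)(80.8 rpm) / (1.276) = 423.0 rpm.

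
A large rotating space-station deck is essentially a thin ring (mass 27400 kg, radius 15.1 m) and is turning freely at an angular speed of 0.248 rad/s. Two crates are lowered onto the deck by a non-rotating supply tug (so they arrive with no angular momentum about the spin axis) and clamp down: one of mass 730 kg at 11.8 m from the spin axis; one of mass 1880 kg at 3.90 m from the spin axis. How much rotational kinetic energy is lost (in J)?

energy lost ≈ 3920 J

No external torque acts about the spin axis; L_before = L_after.
I_p = (27400)(15.1)² = 6.247e+06 kg·m².
Added inertia Σmr² = (730)(11.8)² + (1880)(3.90)² = 1.302e+05 kg·m²; I_f = 6.247e+06 + 1.302e+05 = 6.378e+06 kg·m².
ω_f = I_p ω_i / I_f = (6.247e+06)(0.248) / 6.378e+06 = 0.2429 rad/s.
KE_i = ½(6.247e+06)(0.2480 rad/s)² = 1.921e+05 J; KE_f = ½(6.378e+06)(0.2429)² = 1.882e+05 J.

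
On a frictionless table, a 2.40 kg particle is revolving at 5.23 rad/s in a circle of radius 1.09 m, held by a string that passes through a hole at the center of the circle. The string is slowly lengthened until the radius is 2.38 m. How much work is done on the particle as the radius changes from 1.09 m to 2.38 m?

W ≈ -30.8 J

No torque about the axis ⇒ m r₁² ω₁ = m r₂² ω₂.
ω₂ = ω₁ (r₁/r₂)² = (5.23)(1.09/2.38)² = 1.097 rad/s.
W = ΔKE = ½m(v₂² − v₁²) = -30.82 J.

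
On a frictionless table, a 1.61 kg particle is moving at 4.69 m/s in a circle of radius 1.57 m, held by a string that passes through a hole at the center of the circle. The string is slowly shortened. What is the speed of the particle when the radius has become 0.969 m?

Central (radial) force ⇒ zero torque about the center ⇒ m v r is constant.
v₂ = v₁ r₁ / r₂ = (4.69)(1.57) / (0.969) = 7.599 m/s.

v₂ ≈ 7.60 m/s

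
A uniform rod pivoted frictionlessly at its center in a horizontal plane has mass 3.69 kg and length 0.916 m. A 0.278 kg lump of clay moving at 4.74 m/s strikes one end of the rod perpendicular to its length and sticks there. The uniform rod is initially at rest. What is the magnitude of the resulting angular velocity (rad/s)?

|ω_f| ≈ 1.91 rad/s

About the pivot the impulsive forces during the collision are internal, so angular momentum about that axis is conserved.
I_p = (1/12)(3.69)(0.916)² = 0.2580 kg·m². Taking the sense of the lump of clay's angular momentum as positive, L_{lump} = m v R = (0.278)(4.74)(0.916/2) = 0.6035 kg·m²/s.
L_i = 0 + 0.6035 = 0.6035 kg·m²/s.
After sticking, I_f = I_p + m R² = 0.2580 + (0.278)(0.916/2)² = 0.3163 kg·m².
ω_f = L_i / I_f = 0.6035 / 0.3163 = 1.908 rad/s.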